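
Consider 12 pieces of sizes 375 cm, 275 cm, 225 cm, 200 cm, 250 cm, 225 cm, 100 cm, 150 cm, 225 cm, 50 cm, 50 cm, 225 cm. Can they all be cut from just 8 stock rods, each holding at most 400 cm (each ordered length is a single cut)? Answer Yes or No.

A valid assignment using 8 stock rods:
  stock rod 1: 375 = 375
  stock rod 2: 275 + 100 = 375
  stock rod 3: 250 + 150 = 400
  stock rod 4: 225 + 50 + 50 = 325
  stock rod 5: 225 = 225
  stock rod 6: 225 = 225
  stock rod 7: 225 = 225
  stock rod 8: 200 = 200
Every load is within 400 cm, so 8 stock rods suffice.

Yes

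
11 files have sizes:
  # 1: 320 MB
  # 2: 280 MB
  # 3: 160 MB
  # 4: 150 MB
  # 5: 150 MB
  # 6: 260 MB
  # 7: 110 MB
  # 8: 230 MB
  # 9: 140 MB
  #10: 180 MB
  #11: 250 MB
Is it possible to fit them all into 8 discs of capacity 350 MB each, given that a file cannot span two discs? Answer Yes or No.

Yes

A valid assignment using 8 discs:
  disc 1: 320 = 320
  disc 2: 280 = 280
  disc 3: 260 = 260
  disc 4: 250 = 250
  disc 5: 230 + 110 = 340
  disc 6: 180 + 160 = 340
  disc 7: 150 + 150 = 300
  disc 8: 140 = 140
Every load is within 350 MB, so 8 discs suffice.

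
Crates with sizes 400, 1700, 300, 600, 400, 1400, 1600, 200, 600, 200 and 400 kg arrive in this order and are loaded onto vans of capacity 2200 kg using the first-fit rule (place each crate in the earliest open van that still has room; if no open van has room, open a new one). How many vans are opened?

  400 → van 1 (new)  [load 400/2200]
  1700 → van 1  [load 2100/2200]
  300 → van 2 (new)  [load 300/2200]
  600 → van 2  [load 900/2200]
  400 → van 2  [load 1300/2200]
  1400 → van 3 (new)  [load 1400/2200]
  1600 → van 4 (new)  [load 1600/2200]
  200 → van 2  [load 1500/2200]
  600 → van 2  [load 2100/2200]
  200 → van 3  [load 1600/2200]
  400 → van 3  [load 2000/2200]
4 vans opened.

4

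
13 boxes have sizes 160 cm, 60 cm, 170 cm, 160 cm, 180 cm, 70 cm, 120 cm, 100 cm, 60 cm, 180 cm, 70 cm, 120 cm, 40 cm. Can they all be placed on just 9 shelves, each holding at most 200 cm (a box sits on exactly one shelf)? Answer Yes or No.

Yes

A valid assignment using 9 shelves:
  shelf 1: 180 = 180
  shelf 2: 180 = 180
  shelf 3: 170 = 170
  shelf 4: 160 + 40 = 200
  shelf 5: 160 = 160
  shelf 6: 120 + 70 = 190
  shelf 7: 120 + 70 = 190
  shelf 8: 100 + 60 = 160
  shelf 9: 60 = 60
Every load is within 200 cm, so 9 shelves suffice.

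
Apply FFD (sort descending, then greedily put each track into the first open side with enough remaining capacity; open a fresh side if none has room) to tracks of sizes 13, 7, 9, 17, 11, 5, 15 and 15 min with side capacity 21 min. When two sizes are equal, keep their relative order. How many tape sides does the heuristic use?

Sorted descending: 17, 15, 15, 13, 11, 9, 7, 5.
  17 → side 1 (new)  [load 17/21]
  15 → side 2 (new)  [load 15/21]
  15 → side 3 (new)  [load 15/21]
  13 → side 4 (new)  [load 13/21]
  11 → side 5 (new)  [load 11/21]
  9 → side 5  [load 20/21]
  7 → side 4  [load 20/21]
  5 → side 2  [load 20/21]
5 tape sides opened.

5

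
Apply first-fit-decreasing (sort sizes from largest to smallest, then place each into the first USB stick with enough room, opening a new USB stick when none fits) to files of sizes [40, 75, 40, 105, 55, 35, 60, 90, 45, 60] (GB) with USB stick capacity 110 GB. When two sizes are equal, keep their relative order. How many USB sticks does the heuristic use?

Sorted descending: 105, 90, 75, 60, 60, 55, 45, 40, 40, 35.
  105 → USB stick 1 (new)  [load 105/110]
  90 → USB stick 2 (new)  [load 90/110]
  75 → USB stick 3 (new)  [load 75/110]
  60 → USB stick 4 (new)  [load 60/110]
  60 → USB stick 5 (new)  [load 60/110]
  55 → USB stick 6 (new)  [load 55/110]
  45 → USB stick 4  [load 105/110]
  40 → USB stick 5  [load 100/110]
  40 → USB stick 6  [load 95/110]
  35 → USB stick 3  [load 110/110]
6 USB sticks opened.

6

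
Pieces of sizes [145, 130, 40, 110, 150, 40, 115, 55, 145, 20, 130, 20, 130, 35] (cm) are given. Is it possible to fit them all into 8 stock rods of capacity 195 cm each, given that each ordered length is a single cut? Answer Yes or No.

A valid assignment using 8 stock rods:
  stock rod 1: 150 + 40 = 190
  stock rod 2: 145 + 40 = 185
  stock rod 3: 145 + 35 = 180
  stock rod 4: 130 + 55 = 185
  stock rod 5: 130 + 20 + 20 = 170
  stock rod 6: 130 = 130
  stock rod 7: 115 = 115
  stock rod 8: 110 = 110
Every load is within 195 cm, so 8 stock rods suffice.

Yes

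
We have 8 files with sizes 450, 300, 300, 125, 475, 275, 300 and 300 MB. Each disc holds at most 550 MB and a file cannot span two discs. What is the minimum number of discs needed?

Total = 475 + 450 + 300 + 300 + 300 + 300 + 275 + 125 = 2525 MB.
Lower bound: ⌈2525/550⌉ = 5 discs.
Also, 6 files each exceed 275 MB, and no two of those can share a disc, so at least 6 discs are needed.
A packing using 7 discs:
  disc 1: 475 = 475
  disc 2: 450 = 450
  disc 3: 300 + 125 = 425
  disc 4: 300 = 300
  disc 5: 300 = 300
  disc 6: 300 = 300
  disc 7: 275 = 275
No arrangement into 6 discs stays within capacity, so 7 is optimal.

7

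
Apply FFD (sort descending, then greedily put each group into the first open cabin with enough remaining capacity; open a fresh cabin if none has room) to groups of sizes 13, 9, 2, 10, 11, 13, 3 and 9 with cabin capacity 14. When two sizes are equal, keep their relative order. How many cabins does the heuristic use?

6

Sorted descending: 13, 13, 11, 10, 9, 9, 3, 2.
  13 → cabin 1 (new)  [load 13/14]
  13 → cabin 2 (new)  [load 13/14]
  11 → cabin 3 (new)  [load 11/14]
  10 → cabin 4 (new)  [load 10/14]
  9 → cabin 5 (new)  [load 9/14]
  9 → cabin 6 (new)  [load 9/14]
  3 → cabin 3  [load 14/14]
  2 → cabin 4  [load 12/14]
6 cabins opened.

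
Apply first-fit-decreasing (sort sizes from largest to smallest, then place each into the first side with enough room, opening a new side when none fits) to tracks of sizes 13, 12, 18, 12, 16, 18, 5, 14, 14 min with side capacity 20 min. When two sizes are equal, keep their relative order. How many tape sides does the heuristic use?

8

Sorted descending: 18, 18, 16, 14, 14, 13, 12, 12, 5.
  18 → side 1 (new)  [load 18/20]
  18 → side 2 (new)  [load 18/20]
  16 → side 3 (new)  [load 16/20]
  14 → side 4 (new)  [load 14/20]
  14 → side 5 (new)  [load 14/20]
  13 → side 6 (new)  [load 13/20]
  12 → side 7 (new)  [load 12/20]
  12 → side 8 (new)  [load 12/20]
  5 → side 4  [load 19/20]
8 tape sides opened.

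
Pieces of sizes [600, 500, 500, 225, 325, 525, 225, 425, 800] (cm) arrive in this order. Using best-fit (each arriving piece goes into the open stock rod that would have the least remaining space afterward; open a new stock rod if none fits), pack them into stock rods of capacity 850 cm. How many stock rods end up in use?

  600 → stock rod 1 (new)  [load 600/850]
  500 → stock rod 2 (new)  [load 500/850]
  500 → stock rod 3 (new)  [load 500/850]
  225 → stock rod 1  [load 825/850]
  325 → stock rod 2  [load 825/850]
  525 → stock rod 4 (new)  [load 525/850]
  225 → stock rod 4  [load 750/850]
  425 → stock rod 5 (new)  [load 425/850]
  800 → stock rod 6 (new)  [load 800/850]
6 stock rods opened.

6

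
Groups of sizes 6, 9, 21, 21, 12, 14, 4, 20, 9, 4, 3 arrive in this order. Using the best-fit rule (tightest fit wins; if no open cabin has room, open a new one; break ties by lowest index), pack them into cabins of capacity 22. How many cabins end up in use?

6

  6 → cabin 1 (new)  [load 6/22]
  9 → cabin 1  [load 15/22]
  21 → cabin 2 (new)  [load 21/22]
  21 → cabin 3 (new)  [load 21/22]
  12 → cabin 4 (new)  [load 12/22]
  14 → cabin 5 (new)  [load 14/22]
  4 → cabin 1  [load 19/22]
  20 → cabin 6 (new)  [load 20/22]
  9 → cabin 4  [load 21/22]
  4 → cabin 5  [load 18/22]
  3 → cabin 1  [load 22/22]
6 cabins opened.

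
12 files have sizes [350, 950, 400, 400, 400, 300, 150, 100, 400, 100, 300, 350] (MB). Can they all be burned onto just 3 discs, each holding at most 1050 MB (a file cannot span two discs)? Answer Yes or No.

Total = 4200 MB; ⌈4200/1050⌉ = 4.
At least 4 discs are required, but only 3 are allowed.

No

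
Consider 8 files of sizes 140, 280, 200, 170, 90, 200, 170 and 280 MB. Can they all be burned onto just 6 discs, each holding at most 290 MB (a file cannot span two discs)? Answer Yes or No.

Total = 1530 MB; ⌈1530/290⌉ = 6.
The bound of 6 does not rule out 6, but exhaustive search shows no assignment into 6 discs of capacity 290 MB exists — the minimum is 7.

No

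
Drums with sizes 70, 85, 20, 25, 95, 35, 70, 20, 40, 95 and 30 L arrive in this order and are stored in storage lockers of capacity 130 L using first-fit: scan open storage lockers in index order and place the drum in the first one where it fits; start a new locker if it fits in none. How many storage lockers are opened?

5

  70 → locker 1 (new)  [load 70/130]
  85 → locker 2 (new)  [load 85/130]
  20 → locker 1  [load 90/130]
  25 → locker 1  [load 115/130]
  95 → locker 3 (new)  [load 95/130]
  35 → locker 2  [load 120/130]
  70 → locker 4 (new)  [load 70/130]
  20 → locker 3  [load 115/130]
  40 → locker 4  [load 110/130]
  95 → locker 5 (new)  [load 95/130]
  30 → locker 5  [load 125/130]
5 storage lockers opened.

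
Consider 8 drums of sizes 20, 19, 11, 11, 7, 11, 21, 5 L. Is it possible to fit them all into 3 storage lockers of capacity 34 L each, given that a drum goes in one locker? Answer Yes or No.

No

Total = 105 L; ⌈105/34⌉ = 4.
At least 4 storage lockers are required, but only 3 are allowed.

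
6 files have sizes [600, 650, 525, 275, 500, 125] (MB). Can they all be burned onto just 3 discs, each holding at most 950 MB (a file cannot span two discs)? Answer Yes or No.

Total = 2675 MB; ⌈2675/950⌉ = 3.
4 files each exceed half the capacity and cannot share a disc, forcing at least 4 discs.
At least 4 discs are required, but only 3 are allowed.

No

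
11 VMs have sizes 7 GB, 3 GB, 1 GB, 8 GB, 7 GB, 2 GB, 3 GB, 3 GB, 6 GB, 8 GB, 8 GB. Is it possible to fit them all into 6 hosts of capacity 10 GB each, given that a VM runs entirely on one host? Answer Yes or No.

A valid assignment using 6 hosts:
  host 1: 8 + 2 = 10
  host 2: 8 + 1 = 9
  host 3: 8 = 8
  host 4: 7 + 3 = 10
  host 5: 7 + 3 = 10
  host 6: 6 + 3 = 9
Every load is within 10 GB, so 6 hosts suffice.

Yes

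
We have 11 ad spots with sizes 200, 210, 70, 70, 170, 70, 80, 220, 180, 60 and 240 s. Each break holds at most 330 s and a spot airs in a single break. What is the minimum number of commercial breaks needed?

Total = 240 + 220 + 210 + 200 + 180 + 170 + 80 + 70 + 70 + 70 + 60 = 1570 s.
Lower bound: ⌈1570/330⌉ = 5 commercial breaks.
Also, 6 ad spots each exceed 165 s, and no two of those can share a break, so at least 6 commercial breaks are needed.
A packing using 6 commercial breaks:
  break 1: 240 + 80 = 320
  break 2: 220 + 70 = 290
  break 3: 210 + 70 = 280
  break 4: 200 + 70 + 60 = 330
  break 5: 180 = 180
  break 6: 170 = 170
This matches the lower bound, so 6 is optimal.

6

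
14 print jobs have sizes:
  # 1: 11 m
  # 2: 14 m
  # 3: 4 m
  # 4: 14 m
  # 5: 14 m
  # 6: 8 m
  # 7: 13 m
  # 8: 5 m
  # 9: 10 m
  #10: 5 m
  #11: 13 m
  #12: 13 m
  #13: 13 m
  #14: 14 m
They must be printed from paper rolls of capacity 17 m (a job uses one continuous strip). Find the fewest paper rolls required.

Total = 14 + 14 + 14 + 14 + 13 + 13 + 13 + 13 + 11 + 10 + 8 + 5 + 5 + 4 = 151 m.
Lower bound: ⌈151/17⌉ = 9 paper rolls.
Also, 10 print jobs each exceed 17/2 m, and no two of those can share a roll, so at least 10 paper rolls are needed.
A packing using 11 paper rolls:
  roll 1: 14 = 14
  roll 2: 14 = 14
  roll 3: 14 = 14
  roll 4: 14 = 14
  roll 5: 13 + 4 = 17
  roll 6: 13 = 13
  roll 7: 13 = 13
  roll 8: 13 = 13
  roll 9: 11 + 5 = 16
  roll 10: 10 + 5 = 15
  roll 11: 8 = 8
No arrangement into 10 paper rolls stays within capacity, so 11 is optimal.

11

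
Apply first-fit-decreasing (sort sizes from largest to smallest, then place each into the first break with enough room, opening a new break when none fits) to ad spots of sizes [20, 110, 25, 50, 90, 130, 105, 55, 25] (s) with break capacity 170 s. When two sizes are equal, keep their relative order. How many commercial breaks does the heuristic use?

4

Sorted descending: 130, 110, 105, 90, 55, 50, 25, 25, 20.
  130 → break 1 (new)  [load 130/170]
  110 → break 2 (new)  [load 110/170]
  105 → break 3 (new)  [load 105/170]
  90 → break 4 (new)  [load 90/170]
  55 → break 2  [load 165/170]
  50 → break 3  [load 155/170]
  25 → break 1  [load 155/170]
  25 → break 4  [load 115/170]
  20 → break 4  [load 135/170]
4 commercial breaks opened.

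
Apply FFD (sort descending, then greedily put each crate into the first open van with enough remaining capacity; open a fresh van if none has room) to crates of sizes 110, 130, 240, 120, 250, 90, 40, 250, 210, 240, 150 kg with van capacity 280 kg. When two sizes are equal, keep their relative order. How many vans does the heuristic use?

8

Sorted descending: 250, 250, 240, 240, 210, 150, 130, 120, 110, 90, 40.
  250 → van 1 (new)  [load 250/280]
  250 → van 2 (new)  [load 250/280]
  240 → van 3 (new)  [load 240/280]
  240 → van 4 (new)  [load 240/280]
  210 → van 5 (new)  [load 210/280]
  150 → van 6 (new)  [load 150/280]
  130 → van 6  [load 280/280]
  120 → van 7 (new)  [load 120/280]
  110 → van 7  [load 230/280]
  90 → van 8 (new)  [load 90/280]
  40 → van 3  [load 280/280]
8 vans opened.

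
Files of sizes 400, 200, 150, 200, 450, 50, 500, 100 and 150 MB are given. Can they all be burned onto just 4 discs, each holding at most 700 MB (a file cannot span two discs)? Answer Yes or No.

Yes

A valid assignment using 4 discs:
  disc 1: 500 + 200 = 700
  disc 2: 450 + 200 + 50 = 700
  disc 3: 400 + 150 + 150 = 700
  disc 4: 100 = 100
Every load is within 700 MB, so 4 discs suffice.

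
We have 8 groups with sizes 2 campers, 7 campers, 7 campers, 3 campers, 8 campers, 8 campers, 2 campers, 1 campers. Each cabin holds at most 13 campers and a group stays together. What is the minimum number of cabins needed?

4

Total = 8 + 8 + 7 + 7 + 3 + 2 + 2 + 1 = 38 campers.
Lower bound: ⌈38/13⌉ = 3 cabins.
Also, 4 groups each exceed 13/2 campers, and no two of those can share a cabin, so at least 4 cabins are needed.
A packing using 4 cabins:
  cabin 1: 8 + 3 + 2 = 13
  cabin 2: 8 + 2 + 1 = 11
  cabin 3: 7 = 7
  cabin 4: 7 = 7
This matches the lower bound, so 4 is optimal.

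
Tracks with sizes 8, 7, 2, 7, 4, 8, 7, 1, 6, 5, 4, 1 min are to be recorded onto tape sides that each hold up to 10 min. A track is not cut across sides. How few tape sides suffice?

Total = 8 + 8 + 7 + 7 + 7 + 6 + 5 + 4 + 4 + 2 + 1 + 1 = 60 min.
Lower bound: ⌈60/10⌉ = 6 tape sides.
A packing using 7 tape sides:
  side 1: 8 + 2 = 10
  side 2: 8 + 1 + 1 = 10
  side 3: 7 = 7
  side 4: 7 = 7
  side 5: 7 = 7
  side 6: 6 + 4 = 10
  side 7: 5 + 4 = 9
No arrangement into 6 tape sides stays within capacity, so 7 is optimal.

7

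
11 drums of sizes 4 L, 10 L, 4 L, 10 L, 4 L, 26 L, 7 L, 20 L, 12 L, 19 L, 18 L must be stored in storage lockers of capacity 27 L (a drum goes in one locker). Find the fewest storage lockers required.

6

Total = 26 + 20 + 19 + 18 + 12 + 10 + 10 + 7 + 4 + 4 + 4 = 134 L.
Lower bound: ⌈134/27⌉ = 5 storage lockers.
A packing using 6 storage lockers:
  locker 1: 26 = 26
  locker 2: 20 + 7 = 27
  locker 3: 19 + 4 + 4 = 27
  locker 4: 18 + 4 = 22
  locker 5: 12 + 10 = 22
  locker 6: 10 = 10
No arrangement into 5 storage lockers stays within capacity, so 6 is optimal.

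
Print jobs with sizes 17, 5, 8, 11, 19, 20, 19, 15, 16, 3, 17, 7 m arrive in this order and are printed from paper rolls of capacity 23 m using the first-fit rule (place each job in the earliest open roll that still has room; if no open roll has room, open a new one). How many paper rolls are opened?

  17 → roll 1 (new)  [load 17/23]
  5 → roll 1  [load 22/23]
  8 → roll 2 (new)  [load 8/23]
  11 → roll 2  [load 19/23]
  19 → roll 3 (new)  [load 19/23]
  20 → roll 4 (new)  [load 20/23]
  19 → roll 5 (new)  [load 19/23]
  15 → roll 6 (new)  [load 15/23]
  16 → roll 7 (new)  [load 16/23]
  3 → roll 2  [load 22/23]
  17 → roll 8 (new)  [load 17/23]
  7 → roll 6  [load 22/23]
8 paper rolls opened.

8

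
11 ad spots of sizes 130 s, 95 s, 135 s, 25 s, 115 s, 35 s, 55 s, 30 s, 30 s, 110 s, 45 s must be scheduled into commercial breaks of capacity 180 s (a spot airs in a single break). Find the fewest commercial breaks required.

5

Total = 135 + 130 + 115 + 110 + 95 + 55 + 45 + 35 + 30 + 30 + 25 = 805 s.
Lower bound: ⌈805/180⌉ = 5 commercial breaks.
A packing using 5 commercial breaks:
  break 1: 135 + 45 = 180
  break 2: 130 + 35 = 165
  break 3: 115 + 55 = 170
  break 4: 110 + 30 + 30 = 170
  break 5: 95 + 25 = 120
This matches the lower bound, so 5 is optimal.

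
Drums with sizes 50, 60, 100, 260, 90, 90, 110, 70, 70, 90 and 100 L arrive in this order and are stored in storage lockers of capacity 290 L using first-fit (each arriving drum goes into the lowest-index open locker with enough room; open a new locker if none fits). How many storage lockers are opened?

  50 → locker 1 (new)  [load 50/290]
  60 → locker 1  [load 110/290]
  100 → locker 1  [load 210/290]
  260 → locker 2 (new)  [load 260/290]
  90 → locker 3 (new)  [load 90/290]
  90 → locker 3  [load 180/290]
  110 → locker 3  [load 290/290]
  70 → locker 1  [load 280/290]
  70 → locker 4 (new)  [load 70/290]
  90 → locker 4  [load 160/290]
  100 → locker 4  [load 260/290]
4 storage lockers opened.

4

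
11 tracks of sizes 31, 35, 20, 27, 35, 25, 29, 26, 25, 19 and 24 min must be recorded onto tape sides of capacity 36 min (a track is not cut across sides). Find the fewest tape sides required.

Total = 35 + 35 + 31 + 29 + 27 + 26 + 25 + 25 + 24 + 20 + 19 = 296 min.
Lower bound: ⌈296/36⌉ = 9 tape sides.
Also, 11 tracks each exceed 18 min, and no two of those can share a side, so at least 11 tape sides are needed.
A packing using 11 tape sides:
  side 1: 35 = 35
  side 2: 35 = 35
  side 3: 31 = 31
  side 4: 29 = 29
  side 5: 27 = 27
  side 6: 26 = 26
  side 7: 25 = 25
  side 8: 25 = 25
  side 9: 24 = 24
  side 10: 20 = 20
  side 11: 19 = 19
This matches the lower bound, so 11 is optimal.

11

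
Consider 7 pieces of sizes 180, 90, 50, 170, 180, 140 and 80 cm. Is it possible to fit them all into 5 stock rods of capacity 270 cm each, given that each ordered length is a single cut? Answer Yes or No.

Yes

A valid assignment using 4 stock rods:
  stock rod 1: 180 + 90 = 270
  stock rod 2: 180 + 80 = 260
  stock rod 3: 170 + 50 = 220
  stock rod 4: 140 = 140
That uses only 4 ≤ 5, so 5 stock rods are enough.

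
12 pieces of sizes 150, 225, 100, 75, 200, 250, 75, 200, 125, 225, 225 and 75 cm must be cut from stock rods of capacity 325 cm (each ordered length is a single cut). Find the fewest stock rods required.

7

Total = 250 + 225 + 225 + 225 + 200 + 200 + 150 + 125 + 100 + 75 + 75 + 75 = 1925 cm.
Lower bound: ⌈1925/325⌉ = 6 stock rods.
A packing using 7 stock rods:
  stock rod 1: 250 + 75 = 325
  stock rod 2: 225 + 100 = 325
  stock rod 3: 225 + 75 = 300
  stock rod 4: 225 + 75 = 300
  stock rod 5: 200 + 125 = 325
  stock rod 6: 200 = 200
  stock rod 7: 150 = 150
No arrangement into 6 stock rods stays within capacity, so 7 is optimal.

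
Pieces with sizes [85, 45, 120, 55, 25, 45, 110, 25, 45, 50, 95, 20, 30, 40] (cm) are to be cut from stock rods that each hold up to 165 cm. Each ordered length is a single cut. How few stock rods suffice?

5

Total = 120 + 110 + 95 + 85 + 55 + 50 + 45 + 45 + 45 + 40 + 30 + 25 + 25 + 20 = 790 cm.
Lower bound: ⌈790/165⌉ = 5 stock rods.
A packing using 5 stock rods:
  stock rod 1: 120 + 45 = 165
  stock rod 2: 110 + 55 = 165
  stock rod 3: 95 + 50 + 20 = 165
  stock rod 4: 85 + 45 + 30 = 160
  stock rod 5: 45 + 40 + 25 + 25 = 135
This matches the lower bound, so 5 is optimal.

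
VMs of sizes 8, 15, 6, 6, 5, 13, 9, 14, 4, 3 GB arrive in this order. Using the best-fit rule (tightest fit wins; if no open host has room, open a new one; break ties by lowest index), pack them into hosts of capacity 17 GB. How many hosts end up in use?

  8 → host 1 (new)  [load 8/17]
  15 → host 2 (new)  [load 15/17]
  6 → host 1  [load 14/17]
  6 → host 3 (new)  [load 6/17]
  5 → host 3  [load 11/17]
  13 → host 4 (new)  [load 13/17]
  9 → host 5 (new)  [load 9/17]
  14 → host 6 (new)  [load 14/17]
  4 → host 4  [load 17/17]
  3 → host 1  [load 17/17]
6 hosts opened.

6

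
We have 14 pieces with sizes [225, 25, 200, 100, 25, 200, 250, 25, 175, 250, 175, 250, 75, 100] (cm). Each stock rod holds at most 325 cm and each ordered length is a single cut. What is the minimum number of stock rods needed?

8

Total = 250 + 250 + 250 + 225 + 200 + 200 + 175 + 175 + 100 + 100 + 75 + 25 + 25 + 25 = 2075 cm.
Lower bound: ⌈2075/325⌉ = 7 stock rods.
Also, 8 pieces each exceed 325/2 cm, and no two of those can share a stock rod, so at least 8 stock rods are needed.
A packing using 8 stock rods:
  stock rod 1: 250 + 75 = 325
  stock rod 2: 250 + 25 + 25 + 25 = 325
  stock rod 3: 250 = 250
  stock rod 4: 225 + 100 = 325
  stock rod 5: 200 + 100 = 300
  stock rod 6: 200 = 200
  stock rod 7: 175 = 175
  stock rod 8: 175 = 175
This matches the lower bound, so 8 is optimal.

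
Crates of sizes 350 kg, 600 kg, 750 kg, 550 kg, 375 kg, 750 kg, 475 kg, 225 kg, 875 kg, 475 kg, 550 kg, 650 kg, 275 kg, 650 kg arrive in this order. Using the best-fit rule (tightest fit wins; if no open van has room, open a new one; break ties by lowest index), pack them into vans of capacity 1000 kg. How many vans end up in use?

  350 → van 1 (new)  [load 350/1000]
  600 → van 1  [load 950/1000]
  750 → van 2 (new)  [load 750/1000]
  550 → van 3 (new)  [load 550/1000]
  375 → van 3  [load 925/1000]
  750 → van 4 (new)  [load 750/1000]
  475 → van 5 (new)  [load 475/1000]
  225 → van 2  [load 975/1000]
  875 → van 6 (new)  [load 875/1000]
  475 → van 5  [load 950/1000]
  550 → van 7 (new)  [load 550/1000]
  650 → van 8 (new)  [load 650/1000]
  275 → van 8  [load 925/1000]
  650 → van 9 (new)  [load 650/1000]
9 vans opened.

9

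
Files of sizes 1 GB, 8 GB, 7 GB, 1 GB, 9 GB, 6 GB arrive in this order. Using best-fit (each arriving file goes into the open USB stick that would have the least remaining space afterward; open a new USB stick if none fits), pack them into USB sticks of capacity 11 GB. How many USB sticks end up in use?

  1 → USB stick 1 (new)  [load 1/11]
  8 → USB stick 1  [load 9/11]
  7 → USB stick 2 (new)  [load 7/11]
  1 → USB stick 1  [load 10/11]
  9 → USB stick 3 (new)  [load 9/11]
  6 → USB stick 4 (new)  [load 6/11]
4 USB sticks opened.

4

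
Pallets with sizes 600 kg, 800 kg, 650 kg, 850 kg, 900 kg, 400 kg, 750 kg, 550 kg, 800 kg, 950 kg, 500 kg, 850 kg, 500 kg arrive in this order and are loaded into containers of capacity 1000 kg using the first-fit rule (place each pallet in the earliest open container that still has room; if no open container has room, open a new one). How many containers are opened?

  600 → container 1 (new)  [load 600/1000]
  800 → container 2 (new)  [load 800/1000]
  650 → container 3 (new)  [load 650/1000]
  850 → container 4 (new)  [load 850/1000]
  900 → container 5 (new)  [load 900/1000]
  400 → container 1  [load 1000/1000]
  750 → container 6 (new)  [load 750/1000]
  550 → container 7 (new)  [load 550/1000]
  800 → container 8 (new)  [load 800/1000]
  950 → container 9 (new)  [load 950/1000]
  500 → container 10 (new)  [load 500/1000]
  850 → container 11 (new)  [load 850/1000]
  500 → container 10  [load 1000/1000]
11 containers opened.

11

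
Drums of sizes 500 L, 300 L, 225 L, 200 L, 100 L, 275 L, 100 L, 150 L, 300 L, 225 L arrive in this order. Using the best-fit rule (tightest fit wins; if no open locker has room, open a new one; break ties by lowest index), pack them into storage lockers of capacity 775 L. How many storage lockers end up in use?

4

  500 → locker 1 (new)  [load 500/775]
  300 → locker 2 (new)  [load 300/775]
  225 → locker 1  [load 725/775]
  200 → locker 2  [load 500/775]
  100 → locker 2  [load 600/775]
  275 → locker 3 (new)  [load 275/775]
  100 → locker 2  [load 700/775]
  150 → locker 3  [load 425/775]
  300 → locker 3  [load 725/775]
  225 → locker 4 (new)  [load 225/775]
4 storage lockers opened.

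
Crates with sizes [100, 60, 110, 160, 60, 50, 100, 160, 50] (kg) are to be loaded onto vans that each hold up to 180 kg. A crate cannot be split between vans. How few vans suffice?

6

Total = 160 + 160 + 110 + 100 + 100 + 60 + 60 + 50 + 50 = 850 kg.
Lower bound: ⌈850/180⌉ = 5 vans.
A packing using 6 vans:
  van 1: 160 = 160
  van 2: 160 = 160
  van 3: 110 + 60 = 170
  van 4: 100 + 60 = 160
  van 5: 100 + 50 = 150
  van 6: 50 = 50
No arrangement into 5 vans stays within capacity, so 6 is optimal.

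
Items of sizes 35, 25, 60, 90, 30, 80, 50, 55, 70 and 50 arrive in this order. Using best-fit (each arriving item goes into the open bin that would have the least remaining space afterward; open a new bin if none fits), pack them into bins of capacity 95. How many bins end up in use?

  35 → bin 1 (new)  [load 35/95]
  25 → bin 1  [load 60/95]
  60 → bin 2 (new)  [load 60/95]
  90 → bin 3 (new)  [load 90/95]
  30 → bin 1  [load 90/95]
  80 → bin 4 (new)  [load 80/95]
  50 → bin 5 (new)  [load 50/95]
  55 → bin 6 (new)  [load 55/95]
  70 → bin 7 (new)  [load 70/95]
  50 → bin 8 (new)  [load 50/95]
8 bins opened.

8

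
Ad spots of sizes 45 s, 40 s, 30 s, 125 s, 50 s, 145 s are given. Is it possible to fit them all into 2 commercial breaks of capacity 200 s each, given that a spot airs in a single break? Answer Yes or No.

Total = 435 s; ⌈435/200⌉ = 3.
At least 3 commercial breaks are required, but only 2 are allowed.

No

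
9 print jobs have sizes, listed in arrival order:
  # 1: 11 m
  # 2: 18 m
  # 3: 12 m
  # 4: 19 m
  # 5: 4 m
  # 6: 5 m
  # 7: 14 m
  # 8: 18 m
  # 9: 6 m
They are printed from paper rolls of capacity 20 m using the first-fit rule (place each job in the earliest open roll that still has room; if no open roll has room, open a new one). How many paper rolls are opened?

  11 → roll 1 (new)  [load 11/20]
  18 → roll 2 (new)  [load 18/20]
  12 → roll 3 (new)  [load 12/20]
  19 → roll 4 (new)  [load 19/20]
  4 → roll 1  [load 15/20]
  5 → roll 1  [load 20/20]
  14 → roll 5 (new)  [load 14/20]
  18 → roll 6 (new)  [load 18/20]
  6 → roll 3  [load 18/20]
6 paper rolls opened.

6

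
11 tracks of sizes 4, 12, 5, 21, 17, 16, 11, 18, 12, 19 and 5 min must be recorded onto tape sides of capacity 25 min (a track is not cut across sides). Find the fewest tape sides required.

Total = 21 + 19 + 18 + 17 + 16 + 12 + 12 + 11 + 5 + 5 + 4 = 140 min.
Lower bound: ⌈140/25⌉ = 6 tape sides.
A packing using 7 tape sides:
  side 1: 21 + 4 = 25
  side 2: 19 + 5 = 24
  side 3: 18 + 5 = 23
  side 4: 17 = 17
  side 5: 16 = 16
  side 6: 12 + 12 = 24
  side 7: 11 = 11
No arrangement into 6 tape sides stays within capacity, so 7 is optimal.

7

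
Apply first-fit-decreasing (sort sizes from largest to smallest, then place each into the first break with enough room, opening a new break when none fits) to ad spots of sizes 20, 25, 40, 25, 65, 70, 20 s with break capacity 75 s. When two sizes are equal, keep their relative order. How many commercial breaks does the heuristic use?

4

Sorted descending: 70, 65, 40, 25, 25, 20, 20.
  70 → break 1 (new)  [load 70/75]
  65 → break 2 (new)  [load 65/75]
  40 → break 3 (new)  [load 40/75]
  25 → break 3  [load 65/75]
  25 → break 4 (new)  [load 25/75]
  20 → break 4  [load 45/75]
  20 → break 4  [load 65/75]
4 commercial breaks opened.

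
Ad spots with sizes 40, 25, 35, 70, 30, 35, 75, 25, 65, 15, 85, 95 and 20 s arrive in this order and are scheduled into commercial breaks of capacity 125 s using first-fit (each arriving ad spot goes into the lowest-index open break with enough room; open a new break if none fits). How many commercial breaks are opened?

  40 → break 1 (new)  [load 40/125]
  25 → break 1  [load 65/125]
  35 → break 1  [load 100/125]
  70 → break 2 (new)  [load 70/125]
  30 → break 2  [load 100/125]
  35 → break 3 (new)  [load 35/125]
  75 → break 3  [load 110/125]
  25 → break 1  [load 125/125]
  65 → break 4 (new)  [load 65/125]
  15 → break 2  [load 115/125]
  85 → break 5 (new)  [load 85/125]
  95 → break 6 (new)  [load 95/125]
  20 → break 4  [load 85/125]
6 commercial breaks opened.

6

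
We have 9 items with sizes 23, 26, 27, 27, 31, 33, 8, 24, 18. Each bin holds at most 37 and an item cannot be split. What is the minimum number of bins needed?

8

Total = 33 + 31 + 27 + 27 + 26 + 24 + 23 + 18 + 8 = 217.
Lower bound: ⌈217/37⌉ = 6 bins.
Also, 7 items each exceed 37/2, and no two of those can share a bin, so at least 7 bins are needed.
A packing using 8 bins:
  bin 1: 33 = 33
  bin 2: 31 = 31
  bin 3: 27 + 8 = 35
  bin 4: 27 = 27
  bin 5: 26 = 26
  bin 6: 24 = 24
  bin 7: 23 = 23
  bin 8: 18 = 18
No arrangement into 7 bins stays within capacity, so 8 is optimal.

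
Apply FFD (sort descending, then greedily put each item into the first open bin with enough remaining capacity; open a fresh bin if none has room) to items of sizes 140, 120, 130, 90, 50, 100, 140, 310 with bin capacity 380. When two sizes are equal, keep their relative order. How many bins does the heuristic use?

3

Sorted descending: 310, 140, 140, 130, 120, 100, 90, 50.
  310 → bin 1 (new)  [load 310/380]
  140 → bin 2 (new)  [load 140/380]
  140 → bin 2  [load 280/380]
  130 → bin 3 (new)  [load 130/380]
  120 → bin 3  [load 250/380]
  100 → bin 2  [load 380/380]
  90 → bin 3  [load 340/380]
  50 → bin 1  [load 360/380]
3 bins opened.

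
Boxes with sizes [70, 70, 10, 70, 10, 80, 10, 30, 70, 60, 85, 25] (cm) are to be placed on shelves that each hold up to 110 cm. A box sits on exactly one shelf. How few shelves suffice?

Total = 85 + 80 + 70 + 70 + 70 + 70 + 60 + 30 + 25 + 10 + 10 + 10 = 590 cm.
Lower bound: ⌈590/110⌉ = 6 shelves.
Also, 7 boxes each exceed 55 cm, and no two of those can share a shelf, so at least 7 shelves are needed.
A packing using 7 shelves:
  shelf 1: 85 + 25 = 110
  shelf 2: 80 + 30 = 110
  shelf 3: 70 + 10 + 10 + 10 = 100
  shelf 4: 70 = 70
  shelf 5: 70 = 70
  shelf 6: 70 = 70
  shelf 7: 60 = 60
This matches the lower bound, so 7 is optimal.

7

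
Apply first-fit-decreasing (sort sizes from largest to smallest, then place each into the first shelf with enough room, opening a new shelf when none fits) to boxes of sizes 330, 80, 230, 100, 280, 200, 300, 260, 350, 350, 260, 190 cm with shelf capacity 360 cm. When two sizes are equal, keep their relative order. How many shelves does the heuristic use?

10

Sorted descending: 350, 350, 330, 300, 280, 260, 260, 230, 200, 190, 100, 80.
  350 → shelf 1 (new)  [load 350/360]
  350 → shelf 2 (new)  [load 350/360]
  330 → shelf 3 (new)  [load 330/360]
  300 → shelf 4 (new)  [load 300/360]
  280 → shelf 5 (new)  [load 280/360]
  260 → shelf 6 (new)  [load 260/360]
  260 → shelf 7 (new)  [load 260/360]
  230 → shelf 8 (new)  [load 230/360]
  200 → shelf 9 (new)  [load 200/360]
  190 → shelf 10 (new)  [load 190/360]
  100 → shelf 6  [load 360/360]
  80 → shelf 5  [load 360/360]
10 shelves opened.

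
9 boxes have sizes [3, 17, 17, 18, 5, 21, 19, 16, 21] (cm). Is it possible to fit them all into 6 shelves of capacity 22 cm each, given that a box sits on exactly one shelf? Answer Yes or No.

No

Total = 137 cm; ⌈137/22⌉ = 7.
At least 7 shelves are required, but only 6 are allowed.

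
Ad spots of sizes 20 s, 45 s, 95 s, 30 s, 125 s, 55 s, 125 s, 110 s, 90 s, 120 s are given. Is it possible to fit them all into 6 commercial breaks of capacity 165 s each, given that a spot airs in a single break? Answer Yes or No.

Yes

A valid assignment using 6 commercial breaks:
  break 1: 125 + 30 = 155
  break 2: 125 + 20 = 145
  break 3: 120 + 45 = 165
  break 4: 110 + 55 = 165
  break 5: 95 = 95
  break 6: 90 = 90
Every load is within 165 s, so 6 commercial breaks suffice.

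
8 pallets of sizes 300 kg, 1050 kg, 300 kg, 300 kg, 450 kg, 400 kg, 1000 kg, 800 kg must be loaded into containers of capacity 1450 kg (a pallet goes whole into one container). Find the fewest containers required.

Total = 1050 + 1000 + 800 + 450 + 400 + 300 + 300 + 300 = 4600 kg.
Lower bound: ⌈4600/1450⌉ = 4 containers.
A packing using 4 containers:
  container 1: 1050 + 400 = 1450
  container 2: 1000 + 450 = 1450
  container 3: 800 + 300 + 300 = 1400
  container 4: 300 = 300
This matches the lower bound, so 4 is optimal.

4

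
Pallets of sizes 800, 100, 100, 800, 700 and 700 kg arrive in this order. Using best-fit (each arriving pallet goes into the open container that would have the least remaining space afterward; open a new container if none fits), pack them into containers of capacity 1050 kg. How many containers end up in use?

4

  800 → container 1 (new)  [load 800/1050]
  100 → container 1  [load 900/1050]
  100 → container 1  [load 1000/1050]
  800 → container 2 (new)  [load 800/1050]
  700 → container 3 (new)  [load 700/1050]
  700 → container 4 (new)  [load 700/1050]
4 containers opened.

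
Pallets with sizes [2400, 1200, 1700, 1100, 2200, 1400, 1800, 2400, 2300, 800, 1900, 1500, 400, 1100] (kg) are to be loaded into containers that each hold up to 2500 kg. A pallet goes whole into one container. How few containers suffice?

Total = 2400 + 2400 + 2300 + 2200 + 1900 + 1800 + 1700 + 1500 + 1400 + 1200 + 1100 + 1100 + 800 + 400 = 22200 kg.
Lower bound: ⌈22200/2500⌉ = 9 containers.
A packing using 10 containers:
  container 1: 2400 = 2400
  container 2: 2400 = 2400
  container 3: 2300 = 2300
  container 4: 2200 = 2200
  container 5: 1900 + 400 = 2300
  container 6: 1800 = 1800
  container 7: 1700 + 800 = 2500
  container 8: 1500 = 1500
  container 9: 1400 + 1100 = 2500
  container 10: 1200 + 1100 = 2300
No arrangement into 9 containers stays within capacity, so 10 is optimal.

10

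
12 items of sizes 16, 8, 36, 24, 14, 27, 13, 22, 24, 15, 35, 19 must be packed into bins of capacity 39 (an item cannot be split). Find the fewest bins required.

Total = 36 + 35 + 27 + 24 + 24 + 22 + 19 + 16 + 15 + 14 + 13 + 8 = 253.
Lower bound: ⌈253/39⌉ = 7 bins.
A packing using 7 bins:
  bin 1: 36 = 36
  bin 2: 35 = 35
  bin 3: 27 + 8 = 35
  bin 4: 24 + 15 = 39
  bin 5: 24 + 14 = 38
  bin 6: 22 + 16 = 38
  bin 7: 19 + 13 = 32
This matches the lower bound, so 7 is optimal.

7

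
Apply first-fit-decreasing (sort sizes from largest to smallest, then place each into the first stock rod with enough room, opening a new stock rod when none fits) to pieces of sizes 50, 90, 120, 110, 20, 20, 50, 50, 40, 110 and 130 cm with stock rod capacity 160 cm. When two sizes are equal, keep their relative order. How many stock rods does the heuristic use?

Sorted descending: 130, 120, 110, 110, 90, 50, 50, 50, 40, 20, 20.
  130 → stock rod 1 (new)  [load 130/160]
  120 → stock rod 2 (new)  [load 120/160]
  110 → stock rod 3 (new)  [load 110/160]
  110 → stock rod 4 (new)  [load 110/160]
  90 → stock rod 5 (new)  [load 90/160]
  50 → stock rod 3  [load 160/160]
  50 → stock rod 4  [load 160/160]
  50 → stock rod 5  [load 140/160]
  40 → stock rod 2  [load 160/160]
  20 → stock rod 1  [load 150/160]
  20 → stock rod 5  [load 160/160]
5 stock rods opened.

5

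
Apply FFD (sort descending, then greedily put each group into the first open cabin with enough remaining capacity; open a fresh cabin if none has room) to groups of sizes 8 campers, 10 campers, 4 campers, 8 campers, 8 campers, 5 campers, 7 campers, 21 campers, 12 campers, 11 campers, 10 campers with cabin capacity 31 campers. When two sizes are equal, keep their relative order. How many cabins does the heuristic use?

Sorted descending: 21, 12, 11, 10, 10, 8, 8, 8, 7, 5, 4.
  21 → cabin 1 (new)  [load 21/31]
  12 → cabin 2 (new)  [load 12/31]
  11 → cabin 2  [load 23/31]
  10 → cabin 1  [load 31/31]
  10 → cabin 3 (new)  [load 10/31]
  8 → cabin 2  [load 31/31]
  8 → cabin 3  [load 18/31]
  8 → cabin 3  [load 26/31]
  7 → cabin 4 (new)  [load 7/31]
  5 → cabin 3  [load 31/31]
  4 → cabin 4  [load 11/31]
4 cabins opened.

4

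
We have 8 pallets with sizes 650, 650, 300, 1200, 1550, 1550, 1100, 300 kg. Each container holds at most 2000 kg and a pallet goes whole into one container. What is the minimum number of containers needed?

4

Total = 1550 + 1550 + 1200 + 1100 + 650 + 650 + 300 + 300 = 7300 kg.
Lower bound: ⌈7300/2000⌉ = 4 containers.
A packing using 4 containers:
  container 1: 1550 + 300 = 1850
  container 2: 1550 + 300 = 1850
  container 3: 1200 + 650 = 1850
  container 4: 1100 + 650 = 1750
This matches the lower bound, so 4 is optimal.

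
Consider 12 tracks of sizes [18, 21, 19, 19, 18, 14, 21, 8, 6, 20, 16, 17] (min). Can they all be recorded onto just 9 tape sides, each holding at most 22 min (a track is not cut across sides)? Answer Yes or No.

Total = 197 min; ⌈197/22⌉ = 9.
10 tracks each exceed half the capacity and cannot share a side, forcing at least 10 tape sides.
At least 10 tape sides are required, but only 9 are allowed.

No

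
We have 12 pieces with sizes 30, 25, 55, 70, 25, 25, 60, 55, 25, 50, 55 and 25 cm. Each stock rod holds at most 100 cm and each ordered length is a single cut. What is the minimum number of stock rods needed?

6

Total = 70 + 60 + 55 + 55 + 55 + 50 + 30 + 25 + 25 + 25 + 25 + 25 = 500 cm.
Lower bound: ⌈500/100⌉ = 5 stock rods.
A packing using 6 stock rods:
  stock rod 1: 70 + 30 = 100
  stock rod 2: 60 + 25 = 85
  stock rod 3: 55 + 25 = 80
  stock rod 4: 55 + 25 = 80
  stock rod 5: 55 + 25 = 80
  stock rod 6: 50 + 25 = 75
No arrangement into 5 stock rods stays within capacity, so 6 is optimal.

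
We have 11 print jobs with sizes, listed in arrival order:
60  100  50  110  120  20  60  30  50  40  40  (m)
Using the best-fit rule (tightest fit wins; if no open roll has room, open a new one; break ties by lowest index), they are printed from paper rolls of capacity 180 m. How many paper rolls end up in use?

  60 → roll 1 (new)  [load 60/180]
  100 → roll 1  [load 160/180]
  50 → roll 2 (new)  [load 50/180]
  110 → roll 2  [load 160/180]
  120 → roll 3 (new)  [load 120/180]
  20 → roll 1  [load 180/180]
  60 → roll 3  [load 180/180]
  30 → roll 4 (new)  [load 30/180]
  50 → roll 4  [load 80/180]
  40 → roll 4  [load 120/180]
  40 → roll 4  [load 160/180]
4 paper rolls opened.

4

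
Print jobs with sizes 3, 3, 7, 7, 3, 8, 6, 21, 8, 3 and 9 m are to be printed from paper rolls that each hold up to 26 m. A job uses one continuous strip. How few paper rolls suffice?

4

Total = 21 + 9 + 8 + 8 + 7 + 7 + 6 + 3 + 3 + 3 + 3 = 78 m.
Lower bound: ⌈78/26⌉ = 3 paper rolls.
A packing using 4 paper rolls:
  roll 1: 21 + 3 = 24
  roll 2: 9 + 8 + 8 = 25
  roll 3: 7 + 7 + 6 + 3 + 3 = 26
  roll 4: 3 = 3
No arrangement into 3 paper rolls stays within capacity, so 4 is optimal.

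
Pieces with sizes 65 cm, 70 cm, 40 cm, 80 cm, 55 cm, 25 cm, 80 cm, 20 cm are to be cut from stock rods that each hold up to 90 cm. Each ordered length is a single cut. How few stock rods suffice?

6

Total = 80 + 80 + 70 + 65 + 55 + 40 + 25 + 20 = 435 cm.
Lower bound: ⌈435/90⌉ = 5 stock rods.
A packing using 6 stock rods:
  stock rod 1: 80 = 80
  stock rod 2: 80 = 80
  stock rod 3: 70 + 20 = 90
  stock rod 4: 65 + 25 = 90
  stock rod 5: 55 = 55
  stock rod 6: 40 = 40
No arrangement into 5 stock rods stays within capacity, so 6 is optimal.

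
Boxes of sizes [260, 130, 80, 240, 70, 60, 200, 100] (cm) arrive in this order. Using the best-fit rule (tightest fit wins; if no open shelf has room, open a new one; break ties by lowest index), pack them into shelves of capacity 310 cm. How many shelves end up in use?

4

  260 → shelf 1 (new)  [load 260/310]
  130 → shelf 2 (new)  [load 130/310]
  80 → shelf 2  [load 210/310]
  240 → shelf 3 (new)  [load 240/310]
  70 → shelf 3  [load 310/310]
  60 → shelf 2  [load 270/310]
  200 → shelf 4 (new)  [load 200/310]
  100 → shelf 4  [load 300/310]
4 shelves opened.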